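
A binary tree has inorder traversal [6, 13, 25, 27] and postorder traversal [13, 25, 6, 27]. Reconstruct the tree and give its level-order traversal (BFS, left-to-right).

Inorder:   [6, 13, 25, 27]
Postorder: [13, 25, 6, 27]
Algorithm: postorder visits root last, so walk postorder right-to-left;
each value is the root of the current inorder slice — split it at that
value, recurse on the right subtree first, then the left.
Recursive splits:
  root=27; inorder splits into left=[6, 13, 25], right=[]
  root=6; inorder splits into left=[], right=[13, 25]
  root=25; inorder splits into left=[13], right=[]
  root=13; inorder splits into left=[], right=[]
Reconstructed level-order: [27, 6, 25, 13]


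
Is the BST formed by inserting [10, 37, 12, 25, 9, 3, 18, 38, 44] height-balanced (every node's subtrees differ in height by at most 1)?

Tree (level-order array): [10, 9, 37, 3, None, 12, 38, None, None, None, 25, None, 44, 18]
Definition: a tree is height-balanced if, at every node, |h(left) - h(right)| <= 1 (empty subtree has height -1).
Bottom-up per-node check:
  node 3: h_left=-1, h_right=-1, diff=0 [OK], height=0
  node 9: h_left=0, h_right=-1, diff=1 [OK], height=1
  node 18: h_left=-1, h_right=-1, diff=0 [OK], height=0
  node 25: h_left=0, h_right=-1, diff=1 [OK], height=1
  node 12: h_left=-1, h_right=1, diff=2 [FAIL (|-1-1|=2 > 1)], height=2
  node 44: h_left=-1, h_right=-1, diff=0 [OK], height=0
  node 38: h_left=-1, h_right=0, diff=1 [OK], height=1
  node 37: h_left=2, h_right=1, diff=1 [OK], height=3
  node 10: h_left=1, h_right=3, diff=2 [FAIL (|1-3|=2 > 1)], height=4
Node 12 violates the condition: |-1 - 1| = 2 > 1.
Result: Not balanced


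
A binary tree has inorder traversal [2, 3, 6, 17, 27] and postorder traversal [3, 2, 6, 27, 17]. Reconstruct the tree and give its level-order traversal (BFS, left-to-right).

Inorder:   [2, 3, 6, 17, 27]
Postorder: [3, 2, 6, 27, 17]
Algorithm: postorder visits root last, so walk postorder right-to-left;
each value is the root of the current inorder slice — split it at that
value, recurse on the right subtree first, then the left.
Recursive splits:
  root=17; inorder splits into left=[2, 3, 6], right=[27]
  root=27; inorder splits into left=[], right=[]
  root=6; inorder splits into left=[2, 3], right=[]
  root=2; inorder splits into left=[], right=[3]
  root=3; inorder splits into left=[], right=[]
Reconstructed level-order: [17, 6, 27, 2, 3]


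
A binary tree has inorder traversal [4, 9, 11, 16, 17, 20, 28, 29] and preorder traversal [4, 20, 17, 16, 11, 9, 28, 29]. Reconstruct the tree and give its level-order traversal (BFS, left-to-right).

Inorder:  [4, 9, 11, 16, 17, 20, 28, 29]
Preorder: [4, 20, 17, 16, 11, 9, 28, 29]
Algorithm: preorder visits root first, so consume preorder in order;
for each root, split the current inorder slice at that value into
left-subtree inorder and right-subtree inorder, then recurse.
Recursive splits:
  root=4; inorder splits into left=[], right=[9, 11, 16, 17, 20, 28, 29]
  root=20; inorder splits into left=[9, 11, 16, 17], right=[28, 29]
  root=17; inorder splits into left=[9, 11, 16], right=[]
  root=16; inorder splits into left=[9, 11], right=[]
  root=11; inorder splits into left=[9], right=[]
  root=9; inorder splits into left=[], right=[]
  root=28; inorder splits into left=[], right=[29]
  root=29; inorder splits into left=[], right=[]
Reconstructed level-order: [4, 20, 17, 28, 16, 29, 11, 9]


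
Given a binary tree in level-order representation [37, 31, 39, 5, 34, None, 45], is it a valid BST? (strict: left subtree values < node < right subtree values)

Level-order array: [37, 31, 39, 5, 34, None, 45]
Validate using subtree bounds (lo, hi): at each node, require lo < value < hi,
then recurse left with hi=value and right with lo=value.
Preorder trace (stopping at first violation):
  at node 37 with bounds (-inf, +inf): OK
  at node 31 with bounds (-inf, 37): OK
  at node 5 with bounds (-inf, 31): OK
  at node 34 with bounds (31, 37): OK
  at node 39 with bounds (37, +inf): OK
  at node 45 with bounds (39, +inf): OK
No violation found at any node.
Result: Valid BST


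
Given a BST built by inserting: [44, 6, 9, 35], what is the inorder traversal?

Tree insertion order: [44, 6, 9, 35]
Tree (level-order array): [44, 6, None, None, 9, None, 35]
Inorder traversal: [6, 9, 35, 44]


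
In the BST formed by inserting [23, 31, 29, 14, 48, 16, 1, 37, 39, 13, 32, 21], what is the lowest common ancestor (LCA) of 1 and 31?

Tree insertion order: [23, 31, 29, 14, 48, 16, 1, 37, 39, 13, 32, 21]
Tree (level-order array): [23, 14, 31, 1, 16, 29, 48, None, 13, None, 21, None, None, 37, None, None, None, None, None, 32, 39]
In a BST, the LCA of p=1, q=31 is the first node v on the
root-to-leaf path with p <= v <= q (go left if both < v, right if both > v).
Walk from root:
  at 23: 1 <= 23 <= 31, this is the LCA
LCA = 23


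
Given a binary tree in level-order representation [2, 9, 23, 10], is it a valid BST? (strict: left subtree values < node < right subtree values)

Level-order array: [2, 9, 23, 10]
Validate using subtree bounds (lo, hi): at each node, require lo < value < hi,
then recurse left with hi=value and right with lo=value.
Preorder trace (stopping at first violation):
  at node 2 with bounds (-inf, +inf): OK
  at node 9 with bounds (-inf, 2): VIOLATION
Node 9 violates its bound: not (-inf < 9 < 2).
Result: Not a valid BST


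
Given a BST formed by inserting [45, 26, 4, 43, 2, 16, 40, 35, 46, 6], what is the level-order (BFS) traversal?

Tree insertion order: [45, 26, 4, 43, 2, 16, 40, 35, 46, 6]
Tree (level-order array): [45, 26, 46, 4, 43, None, None, 2, 16, 40, None, None, None, 6, None, 35]
BFS from the root, enqueuing left then right child of each popped node:
  queue [45] -> pop 45, enqueue [26, 46], visited so far: [45]
  queue [26, 46] -> pop 26, enqueue [4, 43], visited so far: [45, 26]
  queue [46, 4, 43] -> pop 46, enqueue [none], visited so far: [45, 26, 46]
  queue [4, 43] -> pop 4, enqueue [2, 16], visited so far: [45, 26, 46, 4]
  queue [43, 2, 16] -> pop 43, enqueue [40], visited so far: [45, 26, 46, 4, 43]
  queue [2, 16, 40] -> pop 2, enqueue [none], visited so far: [45, 26, 46, 4, 43, 2]
  queue [16, 40] -> pop 16, enqueue [6], visited so far: [45, 26, 46, 4, 43, 2, 16]
  queue [40, 6] -> pop 40, enqueue [35], visited so far: [45, 26, 46, 4, 43, 2, 16, 40]
  queue [6, 35] -> pop 6, enqueue [none], visited so far: [45, 26, 46, 4, 43, 2, 16, 40, 6]
  queue [35] -> pop 35, enqueue [none], visited so far: [45, 26, 46, 4, 43, 2, 16, 40, 6, 35]
Result: [45, 26, 46, 4, 43, 2, 16, 40, 6, 35]


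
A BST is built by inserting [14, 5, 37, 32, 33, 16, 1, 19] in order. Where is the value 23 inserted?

Starting tree (level order): [14, 5, 37, 1, None, 32, None, None, None, 16, 33, None, 19]
Insertion path: 14 -> 37 -> 32 -> 16 -> 19
Result: insert 23 as right child of 19
Final tree (level order): [14, 5, 37, 1, None, 32, None, None, None, 16, 33, None, 19, None, None, None, 23]


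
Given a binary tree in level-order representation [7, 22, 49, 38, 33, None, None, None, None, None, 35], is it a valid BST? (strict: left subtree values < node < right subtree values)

Level-order array: [7, 22, 49, 38, 33, None, None, None, None, None, 35]
Validate using subtree bounds (lo, hi): at each node, require lo < value < hi,
then recurse left with hi=value and right with lo=value.
Preorder trace (stopping at first violation):
  at node 7 with bounds (-inf, +inf): OK
  at node 22 with bounds (-inf, 7): VIOLATION
Node 22 violates its bound: not (-inf < 22 < 7).
Result: Not a valid BST


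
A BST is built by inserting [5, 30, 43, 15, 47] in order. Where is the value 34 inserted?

Starting tree (level order): [5, None, 30, 15, 43, None, None, None, 47]
Insertion path: 5 -> 30 -> 43
Result: insert 34 as left child of 43
Final tree (level order): [5, None, 30, 15, 43, None, None, 34, 47]


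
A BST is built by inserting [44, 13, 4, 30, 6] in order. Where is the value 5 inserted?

Starting tree (level order): [44, 13, None, 4, 30, None, 6]
Insertion path: 44 -> 13 -> 4 -> 6
Result: insert 5 as left child of 6
Final tree (level order): [44, 13, None, 4, 30, None, 6, None, None, 5]


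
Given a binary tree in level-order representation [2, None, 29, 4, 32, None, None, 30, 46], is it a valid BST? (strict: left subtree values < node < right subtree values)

Level-order array: [2, None, 29, 4, 32, None, None, 30, 46]
Validate using subtree bounds (lo, hi): at each node, require lo < value < hi,
then recurse left with hi=value and right with lo=value.
Preorder trace (stopping at first violation):
  at node 2 with bounds (-inf, +inf): OK
  at node 29 with bounds (2, +inf): OK
  at node 4 with bounds (2, 29): OK
  at node 32 with bounds (29, +inf): OK
  at node 30 with bounds (29, 32): OK
  at node 46 with bounds (32, +inf): OK
No violation found at any node.
Result: Valid BST


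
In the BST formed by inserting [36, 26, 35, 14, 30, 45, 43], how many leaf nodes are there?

Tree built from: [36, 26, 35, 14, 30, 45, 43]
Tree (level-order array): [36, 26, 45, 14, 35, 43, None, None, None, 30]
Rule: A leaf has 0 children.
Per-node child counts:
  node 36: 2 child(ren)
  node 26: 2 child(ren)
  node 14: 0 child(ren)
  node 35: 1 child(ren)
  node 30: 0 child(ren)
  node 45: 1 child(ren)
  node 43: 0 child(ren)
Matching nodes: [14, 30, 43]
Count of leaf nodes: 3


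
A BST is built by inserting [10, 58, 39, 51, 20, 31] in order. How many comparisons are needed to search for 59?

Search path for 59: 10 -> 58
Found: False
Comparisons: 2


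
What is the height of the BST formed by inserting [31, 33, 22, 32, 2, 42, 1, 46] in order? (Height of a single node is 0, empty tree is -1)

Insertion order: [31, 33, 22, 32, 2, 42, 1, 46]
Tree (level-order array): [31, 22, 33, 2, None, 32, 42, 1, None, None, None, None, 46]
Compute height bottom-up (empty subtree = -1):
  height(1) = 1 + max(-1, -1) = 0
  height(2) = 1 + max(0, -1) = 1
  height(22) = 1 + max(1, -1) = 2
  height(32) = 1 + max(-1, -1) = 0
  height(46) = 1 + max(-1, -1) = 0
  height(42) = 1 + max(-1, 0) = 1
  height(33) = 1 + max(0, 1) = 2
  height(31) = 1 + max(2, 2) = 3
Height = 3


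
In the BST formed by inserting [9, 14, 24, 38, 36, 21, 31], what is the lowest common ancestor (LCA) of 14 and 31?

Tree insertion order: [9, 14, 24, 38, 36, 21, 31]
Tree (level-order array): [9, None, 14, None, 24, 21, 38, None, None, 36, None, 31]
In a BST, the LCA of p=14, q=31 is the first node v on the
root-to-leaf path with p <= v <= q (go left if both < v, right if both > v).
Walk from root:
  at 9: both 14 and 31 > 9, go right
  at 14: 14 <= 14 <= 31, this is the LCA
LCA = 14


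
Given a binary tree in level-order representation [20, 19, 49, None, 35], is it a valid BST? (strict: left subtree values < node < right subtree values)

Level-order array: [20, 19, 49, None, 35]
Validate using subtree bounds (lo, hi): at each node, require lo < value < hi,
then recurse left with hi=value and right with lo=value.
Preorder trace (stopping at first violation):
  at node 20 with bounds (-inf, +inf): OK
  at node 19 with bounds (-inf, 20): OK
  at node 35 with bounds (19, 20): VIOLATION
Node 35 violates its bound: not (19 < 35 < 20).
Result: Not a valid BST


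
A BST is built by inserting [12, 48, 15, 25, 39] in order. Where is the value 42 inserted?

Starting tree (level order): [12, None, 48, 15, None, None, 25, None, 39]
Insertion path: 12 -> 48 -> 15 -> 25 -> 39
Result: insert 42 as right child of 39
Final tree (level order): [12, None, 48, 15, None, None, 25, None, 39, None, 42]


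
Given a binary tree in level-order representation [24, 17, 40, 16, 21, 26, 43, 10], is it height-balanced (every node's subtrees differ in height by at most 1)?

Tree (level-order array): [24, 17, 40, 16, 21, 26, 43, 10]
Definition: a tree is height-balanced if, at every node, |h(left) - h(right)| <= 1 (empty subtree has height -1).
Bottom-up per-node check:
  node 10: h_left=-1, h_right=-1, diff=0 [OK], height=0
  node 16: h_left=0, h_right=-1, diff=1 [OK], height=1
  node 21: h_left=-1, h_right=-1, diff=0 [OK], height=0
  node 17: h_left=1, h_right=0, diff=1 [OK], height=2
  node 26: h_left=-1, h_right=-1, diff=0 [OK], height=0
  node 43: h_left=-1, h_right=-1, diff=0 [OK], height=0
  node 40: h_left=0, h_right=0, diff=0 [OK], height=1
  node 24: h_left=2, h_right=1, diff=1 [OK], height=3
All nodes satisfy the balance condition.
Result: Balanced


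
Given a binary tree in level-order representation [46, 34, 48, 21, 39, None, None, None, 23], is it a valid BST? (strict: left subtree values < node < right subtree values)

Level-order array: [46, 34, 48, 21, 39, None, None, None, 23]
Validate using subtree bounds (lo, hi): at each node, require lo < value < hi,
then recurse left with hi=value and right with lo=value.
Preorder trace (stopping at first violation):
  at node 46 with bounds (-inf, +inf): OK
  at node 34 with bounds (-inf, 46): OK
  at node 21 with bounds (-inf, 34): OK
  at node 23 with bounds (21, 34): OK
  at node 39 with bounds (34, 46): OK
  at node 48 with bounds (46, +inf): OK
No violation found at any node.
Result: Valid BST


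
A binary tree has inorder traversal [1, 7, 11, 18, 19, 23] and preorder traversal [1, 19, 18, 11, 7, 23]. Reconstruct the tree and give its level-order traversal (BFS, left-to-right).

Inorder:  [1, 7, 11, 18, 19, 23]
Preorder: [1, 19, 18, 11, 7, 23]
Algorithm: preorder visits root first, so consume preorder in order;
for each root, split the current inorder slice at that value into
left-subtree inorder and right-subtree inorder, then recurse.
Recursive splits:
  root=1; inorder splits into left=[], right=[7, 11, 18, 19, 23]
  root=19; inorder splits into left=[7, 11, 18], right=[23]
  root=18; inorder splits into left=[7, 11], right=[]
  root=11; inorder splits into left=[7], right=[]
  root=7; inorder splits into left=[], right=[]
  root=23; inorder splits into left=[], right=[]
Reconstructed level-order: [1, 19, 18, 23, 11, 7]


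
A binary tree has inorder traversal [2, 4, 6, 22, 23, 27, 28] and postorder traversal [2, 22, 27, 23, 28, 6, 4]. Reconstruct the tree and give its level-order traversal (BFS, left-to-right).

Inorder:   [2, 4, 6, 22, 23, 27, 28]
Postorder: [2, 22, 27, 23, 28, 6, 4]
Algorithm: postorder visits root last, so walk postorder right-to-left;
each value is the root of the current inorder slice — split it at that
value, recurse on the right subtree first, then the left.
Recursive splits:
  root=4; inorder splits into left=[2], right=[6, 22, 23, 27, 28]
  root=6; inorder splits into left=[], right=[22, 23, 27, 28]
  root=28; inorder splits into left=[22, 23, 27], right=[]
  root=23; inorder splits into left=[22], right=[27]
  root=27; inorder splits into left=[], right=[]
  root=22; inorder splits into left=[], right=[]
  root=2; inorder splits into left=[], right=[]
Reconstructed level-order: [4, 2, 6, 28, 23, 22, 27]


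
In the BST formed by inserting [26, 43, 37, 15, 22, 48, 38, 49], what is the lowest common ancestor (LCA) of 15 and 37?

Tree insertion order: [26, 43, 37, 15, 22, 48, 38, 49]
Tree (level-order array): [26, 15, 43, None, 22, 37, 48, None, None, None, 38, None, 49]
In a BST, the LCA of p=15, q=37 is the first node v on the
root-to-leaf path with p <= v <= q (go left if both < v, right if both > v).
Walk from root:
  at 26: 15 <= 26 <= 37, this is the LCA
LCA = 26


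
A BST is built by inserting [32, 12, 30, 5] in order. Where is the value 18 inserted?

Starting tree (level order): [32, 12, None, 5, 30]
Insertion path: 32 -> 12 -> 30
Result: insert 18 as left child of 30
Final tree (level order): [32, 12, None, 5, 30, None, None, 18]


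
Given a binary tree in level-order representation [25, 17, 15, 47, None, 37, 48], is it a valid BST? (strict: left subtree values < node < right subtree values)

Level-order array: [25, 17, 15, 47, None, 37, 48]
Validate using subtree bounds (lo, hi): at each node, require lo < value < hi,
then recurse left with hi=value and right with lo=value.
Preorder trace (stopping at first violation):
  at node 25 with bounds (-inf, +inf): OK
  at node 17 with bounds (-inf, 25): OK
  at node 47 with bounds (-inf, 17): VIOLATION
Node 47 violates its bound: not (-inf < 47 < 17).
Result: Not a valid BST


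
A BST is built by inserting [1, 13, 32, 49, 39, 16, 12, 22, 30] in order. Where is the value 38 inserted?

Starting tree (level order): [1, None, 13, 12, 32, None, None, 16, 49, None, 22, 39, None, None, 30]
Insertion path: 1 -> 13 -> 32 -> 49 -> 39
Result: insert 38 as left child of 39
Final tree (level order): [1, None, 13, 12, 32, None, None, 16, 49, None, 22, 39, None, None, 30, 38]


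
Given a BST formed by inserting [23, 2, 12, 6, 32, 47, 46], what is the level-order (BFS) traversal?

Tree insertion order: [23, 2, 12, 6, 32, 47, 46]
Tree (level-order array): [23, 2, 32, None, 12, None, 47, 6, None, 46]
BFS from the root, enqueuing left then right child of each popped node:
  queue [23] -> pop 23, enqueue [2, 32], visited so far: [23]
  queue [2, 32] -> pop 2, enqueue [12], visited so far: [23, 2]
  queue [32, 12] -> pop 32, enqueue [47], visited so far: [23, 2, 32]
  queue [12, 47] -> pop 12, enqueue [6], visited so far: [23, 2, 32, 12]
  queue [47, 6] -> pop 47, enqueue [46], visited so far: [23, 2, 32, 12, 47]
  queue [6, 46] -> pop 6, enqueue [none], visited so far: [23, 2, 32, 12, 47, 6]
  queue [46] -> pop 46, enqueue [none], visited so far: [23, 2, 32, 12, 47, 6, 46]
Result: [23, 2, 32, 12, 47, 6, 46]


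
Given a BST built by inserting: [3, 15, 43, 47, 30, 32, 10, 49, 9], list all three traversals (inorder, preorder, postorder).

Tree insertion order: [3, 15, 43, 47, 30, 32, 10, 49, 9]
Tree (level-order array): [3, None, 15, 10, 43, 9, None, 30, 47, None, None, None, 32, None, 49]
Inorder (L, root, R): [3, 9, 10, 15, 30, 32, 43, 47, 49]
Preorder (root, L, R): [3, 15, 10, 9, 43, 30, 32, 47, 49]
Postorder (L, R, root): [9, 10, 32, 30, 49, 47, 43, 15, 3]


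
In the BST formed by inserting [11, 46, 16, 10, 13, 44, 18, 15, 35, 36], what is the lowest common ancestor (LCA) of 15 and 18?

Tree insertion order: [11, 46, 16, 10, 13, 44, 18, 15, 35, 36]
Tree (level-order array): [11, 10, 46, None, None, 16, None, 13, 44, None, 15, 18, None, None, None, None, 35, None, 36]
In a BST, the LCA of p=15, q=18 is the first node v on the
root-to-leaf path with p <= v <= q (go left if both < v, right if both > v).
Walk from root:
  at 11: both 15 and 18 > 11, go right
  at 46: both 15 and 18 < 46, go left
  at 16: 15 <= 16 <= 18, this is the LCA
LCA = 16


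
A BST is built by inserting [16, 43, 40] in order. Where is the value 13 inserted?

Starting tree (level order): [16, None, 43, 40]
Insertion path: 16
Result: insert 13 as left child of 16
Final tree (level order): [16, 13, 43, None, None, 40]


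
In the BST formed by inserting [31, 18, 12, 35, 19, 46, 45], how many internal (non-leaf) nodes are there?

Tree built from: [31, 18, 12, 35, 19, 46, 45]
Tree (level-order array): [31, 18, 35, 12, 19, None, 46, None, None, None, None, 45]
Rule: An internal node has at least one child.
Per-node child counts:
  node 31: 2 child(ren)
  node 18: 2 child(ren)
  node 12: 0 child(ren)
  node 19: 0 child(ren)
  node 35: 1 child(ren)
  node 46: 1 child(ren)
  node 45: 0 child(ren)
Matching nodes: [31, 18, 35, 46]
Count of internal (non-leaf) nodes: 4


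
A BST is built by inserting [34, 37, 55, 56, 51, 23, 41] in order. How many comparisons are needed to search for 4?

Search path for 4: 34 -> 23
Found: False
Comparisons: 2


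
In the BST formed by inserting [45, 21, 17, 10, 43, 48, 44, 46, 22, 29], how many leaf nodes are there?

Tree built from: [45, 21, 17, 10, 43, 48, 44, 46, 22, 29]
Tree (level-order array): [45, 21, 48, 17, 43, 46, None, 10, None, 22, 44, None, None, None, None, None, 29]
Rule: A leaf has 0 children.
Per-node child counts:
  node 45: 2 child(ren)
  node 21: 2 child(ren)
  node 17: 1 child(ren)
  node 10: 0 child(ren)
  node 43: 2 child(ren)
  node 22: 1 child(ren)
  node 29: 0 child(ren)
  node 44: 0 child(ren)
  node 48: 1 child(ren)
  node 46: 0 child(ren)
Matching nodes: [10, 29, 44, 46]
Count of leaf nodes: 4


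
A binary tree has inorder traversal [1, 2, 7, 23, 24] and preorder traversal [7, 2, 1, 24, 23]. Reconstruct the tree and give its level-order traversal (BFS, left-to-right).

Inorder:  [1, 2, 7, 23, 24]
Preorder: [7, 2, 1, 24, 23]
Algorithm: preorder visits root first, so consume preorder in order;
for each root, split the current inorder slice at that value into
left-subtree inorder and right-subtree inorder, then recurse.
Recursive splits:
  root=7; inorder splits into left=[1, 2], right=[23, 24]
  root=2; inorder splits into left=[1], right=[]
  root=1; inorder splits into left=[], right=[]
  root=24; inorder splits into left=[23], right=[]
  root=23; inorder splits into left=[], right=[]
Reconstructed level-order: [7, 2, 24, 1, 23]


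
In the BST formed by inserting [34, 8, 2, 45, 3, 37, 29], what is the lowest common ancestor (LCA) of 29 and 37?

Tree insertion order: [34, 8, 2, 45, 3, 37, 29]
Tree (level-order array): [34, 8, 45, 2, 29, 37, None, None, 3]
In a BST, the LCA of p=29, q=37 is the first node v on the
root-to-leaf path with p <= v <= q (go left if both < v, right if both > v).
Walk from root:
  at 34: 29 <= 34 <= 37, this is the LCA
LCA = 34


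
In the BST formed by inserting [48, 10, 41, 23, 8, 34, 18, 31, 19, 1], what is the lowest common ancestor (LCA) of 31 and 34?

Tree insertion order: [48, 10, 41, 23, 8, 34, 18, 31, 19, 1]
Tree (level-order array): [48, 10, None, 8, 41, 1, None, 23, None, None, None, 18, 34, None, 19, 31]
In a BST, the LCA of p=31, q=34 is the first node v on the
root-to-leaf path with p <= v <= q (go left if both < v, right if both > v).
Walk from root:
  at 48: both 31 and 34 < 48, go left
  at 10: both 31 and 34 > 10, go right
  at 41: both 31 and 34 < 41, go left
  at 23: both 31 and 34 > 23, go right
  at 34: 31 <= 34 <= 34, this is the LCA
LCA = 34


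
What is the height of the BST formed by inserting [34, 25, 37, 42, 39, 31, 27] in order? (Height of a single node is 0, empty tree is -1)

Insertion order: [34, 25, 37, 42, 39, 31, 27]
Tree (level-order array): [34, 25, 37, None, 31, None, 42, 27, None, 39]
Compute height bottom-up (empty subtree = -1):
  height(27) = 1 + max(-1, -1) = 0
  height(31) = 1 + max(0, -1) = 1
  height(25) = 1 + max(-1, 1) = 2
  height(39) = 1 + max(-1, -1) = 0
  height(42) = 1 + max(0, -1) = 1
  height(37) = 1 + max(-1, 1) = 2
  height(34) = 1 + max(2, 2) = 3
Height = 3


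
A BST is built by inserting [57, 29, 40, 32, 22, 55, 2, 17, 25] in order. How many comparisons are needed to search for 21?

Search path for 21: 57 -> 29 -> 22 -> 2 -> 17
Found: False
Comparisons: 5


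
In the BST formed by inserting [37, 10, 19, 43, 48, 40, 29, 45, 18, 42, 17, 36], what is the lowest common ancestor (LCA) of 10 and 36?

Tree insertion order: [37, 10, 19, 43, 48, 40, 29, 45, 18, 42, 17, 36]
Tree (level-order array): [37, 10, 43, None, 19, 40, 48, 18, 29, None, 42, 45, None, 17, None, None, 36]
In a BST, the LCA of p=10, q=36 is the first node v on the
root-to-leaf path with p <= v <= q (go left if both < v, right if both > v).
Walk from root:
  at 37: both 10 and 36 < 37, go left
  at 10: 10 <= 10 <= 36, this is the LCA
LCA = 10


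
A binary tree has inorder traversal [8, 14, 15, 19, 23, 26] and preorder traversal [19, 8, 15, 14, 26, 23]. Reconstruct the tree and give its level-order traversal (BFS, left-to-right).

Inorder:  [8, 14, 15, 19, 23, 26]
Preorder: [19, 8, 15, 14, 26, 23]
Algorithm: preorder visits root first, so consume preorder in order;
for each root, split the current inorder slice at that value into
left-subtree inorder and right-subtree inorder, then recurse.
Recursive splits:
  root=19; inorder splits into left=[8, 14, 15], right=[23, 26]
  root=8; inorder splits into left=[], right=[14, 15]
  root=15; inorder splits into left=[14], right=[]
  root=14; inorder splits into left=[], right=[]
  root=26; inorder splits into left=[23], right=[]
  root=23; inorder splits into left=[], right=[]
Reconstructed level-order: [19, 8, 26, 15, 23, 14]


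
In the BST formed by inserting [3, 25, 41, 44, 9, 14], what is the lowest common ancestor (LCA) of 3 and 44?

Tree insertion order: [3, 25, 41, 44, 9, 14]
Tree (level-order array): [3, None, 25, 9, 41, None, 14, None, 44]
In a BST, the LCA of p=3, q=44 is the first node v on the
root-to-leaf path with p <= v <= q (go left if both < v, right if both > v).
Walk from root:
  at 3: 3 <= 3 <= 44, this is the LCA
LCA = 3


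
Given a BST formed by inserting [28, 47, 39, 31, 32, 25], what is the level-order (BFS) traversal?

Tree insertion order: [28, 47, 39, 31, 32, 25]
Tree (level-order array): [28, 25, 47, None, None, 39, None, 31, None, None, 32]
BFS from the root, enqueuing left then right child of each popped node:
  queue [28] -> pop 28, enqueue [25, 47], visited so far: [28]
  queue [25, 47] -> pop 25, enqueue [none], visited so far: [28, 25]
  queue [47] -> pop 47, enqueue [39], visited so far: [28, 25, 47]
  queue [39] -> pop 39, enqueue [31], visited so far: [28, 25, 47, 39]
  queue [31] -> pop 31, enqueue [32], visited so far: [28, 25, 47, 39, 31]
  queue [32] -> pop 32, enqueue [none], visited so far: [28, 25, 47, 39, 31, 32]
Result: [28, 25, 47, 39, 31, 32]


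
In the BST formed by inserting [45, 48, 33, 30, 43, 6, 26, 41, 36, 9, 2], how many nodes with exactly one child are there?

Tree built from: [45, 48, 33, 30, 43, 6, 26, 41, 36, 9, 2]
Tree (level-order array): [45, 33, 48, 30, 43, None, None, 6, None, 41, None, 2, 26, 36, None, None, None, 9]
Rule: These are nodes with exactly 1 non-null child.
Per-node child counts:
  node 45: 2 child(ren)
  node 33: 2 child(ren)
  node 30: 1 child(ren)
  node 6: 2 child(ren)
  node 2: 0 child(ren)
  node 26: 1 child(ren)
  node 9: 0 child(ren)
  node 43: 1 child(ren)
  node 41: 1 child(ren)
  node 36: 0 child(ren)
  node 48: 0 child(ren)
Matching nodes: [30, 26, 43, 41]
Count of nodes with exactly one child: 4


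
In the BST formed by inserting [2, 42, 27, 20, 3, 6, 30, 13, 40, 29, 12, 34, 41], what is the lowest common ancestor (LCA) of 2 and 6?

Tree insertion order: [2, 42, 27, 20, 3, 6, 30, 13, 40, 29, 12, 34, 41]
Tree (level-order array): [2, None, 42, 27, None, 20, 30, 3, None, 29, 40, None, 6, None, None, 34, 41, None, 13, None, None, None, None, 12]
In a BST, the LCA of p=2, q=6 is the first node v on the
root-to-leaf path with p <= v <= q (go left if both < v, right if both > v).
Walk from root:
  at 2: 2 <= 2 <= 6, this is the LCA
LCA = 2


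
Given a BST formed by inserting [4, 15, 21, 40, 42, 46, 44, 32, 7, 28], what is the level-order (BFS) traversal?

Tree insertion order: [4, 15, 21, 40, 42, 46, 44, 32, 7, 28]
Tree (level-order array): [4, None, 15, 7, 21, None, None, None, 40, 32, 42, 28, None, None, 46, None, None, 44]
BFS from the root, enqueuing left then right child of each popped node:
  queue [4] -> pop 4, enqueue [15], visited so far: [4]
  queue [15] -> pop 15, enqueue [7, 21], visited so far: [4, 15]
  queue [7, 21] -> pop 7, enqueue [none], visited so far: [4, 15, 7]
  queue [21] -> pop 21, enqueue [40], visited so far: [4, 15, 7, 21]
  queue [40] -> pop 40, enqueue [32, 42], visited so far: [4, 15, 7, 21, 40]
  queue [32, 42] -> pop 32, enqueue [28], visited so far: [4, 15, 7, 21, 40, 32]
  queue [42, 28] -> pop 42, enqueue [46], visited so far: [4, 15, 7, 21, 40, 32, 42]
  queue [28, 46] -> pop 28, enqueue [none], visited so far: [4, 15, 7, 21, 40, 32, 42, 28]
  queue [46] -> pop 46, enqueue [44], visited so far: [4, 15, 7, 21, 40, 32, 42, 28, 46]
  queue [44] -> pop 44, enqueue [none], visited so far: [4, 15, 7, 21, 40, 32, 42, 28, 46, 44]
Result: [4, 15, 7, 21, 40, 32, 42, 28, 46, 44]


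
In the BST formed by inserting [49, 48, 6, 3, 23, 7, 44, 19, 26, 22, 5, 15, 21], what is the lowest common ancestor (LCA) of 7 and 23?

Tree insertion order: [49, 48, 6, 3, 23, 7, 44, 19, 26, 22, 5, 15, 21]
Tree (level-order array): [49, 48, None, 6, None, 3, 23, None, 5, 7, 44, None, None, None, 19, 26, None, 15, 22, None, None, None, None, 21]
In a BST, the LCA of p=7, q=23 is the first node v on the
root-to-leaf path with p <= v <= q (go left if both < v, right if both > v).
Walk from root:
  at 49: both 7 and 23 < 49, go left
  at 48: both 7 and 23 < 48, go left
  at 6: both 7 and 23 > 6, go right
  at 23: 7 <= 23 <= 23, this is the LCA
LCA = 23


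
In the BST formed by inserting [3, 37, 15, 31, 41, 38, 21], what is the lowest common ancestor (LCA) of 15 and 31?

Tree insertion order: [3, 37, 15, 31, 41, 38, 21]
Tree (level-order array): [3, None, 37, 15, 41, None, 31, 38, None, 21]
In a BST, the LCA of p=15, q=31 is the first node v on the
root-to-leaf path with p <= v <= q (go left if both < v, right if both > v).
Walk from root:
  at 3: both 15 and 31 > 3, go right
  at 37: both 15 and 31 < 37, go left
  at 15: 15 <= 15 <= 31, this is the LCA
LCA = 15


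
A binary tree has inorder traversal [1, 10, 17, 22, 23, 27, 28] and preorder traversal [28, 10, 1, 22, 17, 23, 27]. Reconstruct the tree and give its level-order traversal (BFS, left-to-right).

Inorder:  [1, 10, 17, 22, 23, 27, 28]
Preorder: [28, 10, 1, 22, 17, 23, 27]
Algorithm: preorder visits root first, so consume preorder in order;
for each root, split the current inorder slice at that value into
left-subtree inorder and right-subtree inorder, then recurse.
Recursive splits:
  root=28; inorder splits into left=[1, 10, 17, 22, 23, 27], right=[]
  root=10; inorder splits into left=[1], right=[17, 22, 23, 27]
  root=1; inorder splits into left=[], right=[]
  root=22; inorder splits into left=[17], right=[23, 27]
  root=17; inorder splits into left=[], right=[]
  root=23; inorder splits into left=[], right=[27]
  root=27; inorder splits into left=[], right=[]
Reconstructed level-order: [28, 10, 1, 22, 17, 23, 27]


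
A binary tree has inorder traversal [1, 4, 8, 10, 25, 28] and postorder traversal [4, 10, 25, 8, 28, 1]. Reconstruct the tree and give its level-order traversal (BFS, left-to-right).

Inorder:   [1, 4, 8, 10, 25, 28]
Postorder: [4, 10, 25, 8, 28, 1]
Algorithm: postorder visits root last, so walk postorder right-to-left;
each value is the root of the current inorder slice — split it at that
value, recurse on the right subtree first, then the left.
Recursive splits:
  root=1; inorder splits into left=[], right=[4, 8, 10, 25, 28]
  root=28; inorder splits into left=[4, 8, 10, 25], right=[]
  root=8; inorder splits into left=[4], right=[10, 25]
  root=25; inorder splits into left=[10], right=[]
  root=10; inorder splits into left=[], right=[]
  root=4; inorder splits into left=[], right=[]
Reconstructed level-order: [1, 28, 8, 4, 25, 10]


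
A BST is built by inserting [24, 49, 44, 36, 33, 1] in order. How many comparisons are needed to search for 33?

Search path for 33: 24 -> 49 -> 44 -> 36 -> 33
Found: True
Comparisons: 5


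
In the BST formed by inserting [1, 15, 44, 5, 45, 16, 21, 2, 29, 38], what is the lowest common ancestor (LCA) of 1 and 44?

Tree insertion order: [1, 15, 44, 5, 45, 16, 21, 2, 29, 38]
Tree (level-order array): [1, None, 15, 5, 44, 2, None, 16, 45, None, None, None, 21, None, None, None, 29, None, 38]
In a BST, the LCA of p=1, q=44 is the first node v on the
root-to-leaf path with p <= v <= q (go left if both < v, right if both > v).
Walk from root:
  at 1: 1 <= 1 <= 44, this is the LCA
LCA = 1


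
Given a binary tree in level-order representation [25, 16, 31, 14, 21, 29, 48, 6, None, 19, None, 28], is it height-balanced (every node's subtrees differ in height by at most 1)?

Tree (level-order array): [25, 16, 31, 14, 21, 29, 48, 6, None, 19, None, 28]
Definition: a tree is height-balanced if, at every node, |h(left) - h(right)| <= 1 (empty subtree has height -1).
Bottom-up per-node check:
  node 6: h_left=-1, h_right=-1, diff=0 [OK], height=0
  node 14: h_left=0, h_right=-1, diff=1 [OK], height=1
  node 19: h_left=-1, h_right=-1, diff=0 [OK], height=0
  node 21: h_left=0, h_right=-1, diff=1 [OK], height=1
  node 16: h_left=1, h_right=1, diff=0 [OK], height=2
  node 28: h_left=-1, h_right=-1, diff=0 [OK], height=0
  node 29: h_left=0, h_right=-1, diff=1 [OK], height=1
  node 48: h_left=-1, h_right=-1, diff=0 [OK], height=0
  node 31: h_left=1, h_right=0, diff=1 [OK], height=2
  node 25: h_left=2, h_right=2, diff=0 [OK], height=3
All nodes satisfy the balance condition.
Result: Balanced


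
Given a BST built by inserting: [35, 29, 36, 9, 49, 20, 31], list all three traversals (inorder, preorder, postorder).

Tree insertion order: [35, 29, 36, 9, 49, 20, 31]
Tree (level-order array): [35, 29, 36, 9, 31, None, 49, None, 20]
Inorder (L, root, R): [9, 20, 29, 31, 35, 36, 49]
Preorder (root, L, R): [35, 29, 9, 20, 31, 36, 49]
Postorder (L, R, root): [20, 9, 31, 29, 49, 36, 35]


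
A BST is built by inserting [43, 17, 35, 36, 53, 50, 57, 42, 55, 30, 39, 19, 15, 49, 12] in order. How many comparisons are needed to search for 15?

Search path for 15: 43 -> 17 -> 15
Found: True
Comparisons: 3


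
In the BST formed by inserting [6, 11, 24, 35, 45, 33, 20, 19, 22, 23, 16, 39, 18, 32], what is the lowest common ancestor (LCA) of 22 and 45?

Tree insertion order: [6, 11, 24, 35, 45, 33, 20, 19, 22, 23, 16, 39, 18, 32]
Tree (level-order array): [6, None, 11, None, 24, 20, 35, 19, 22, 33, 45, 16, None, None, 23, 32, None, 39, None, None, 18]
In a BST, the LCA of p=22, q=45 is the first node v on the
root-to-leaf path with p <= v <= q (go left if both < v, right if both > v).
Walk from root:
  at 6: both 22 and 45 > 6, go right
  at 11: both 22 and 45 > 11, go right
  at 24: 22 <= 24 <= 45, this is the LCA
LCA = 24


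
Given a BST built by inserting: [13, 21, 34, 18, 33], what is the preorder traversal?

Tree insertion order: [13, 21, 34, 18, 33]
Tree (level-order array): [13, None, 21, 18, 34, None, None, 33]
Preorder traversal: [13, 21, 18, 34, 33]


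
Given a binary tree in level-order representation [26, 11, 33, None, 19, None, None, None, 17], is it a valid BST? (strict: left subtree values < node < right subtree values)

Level-order array: [26, 11, 33, None, 19, None, None, None, 17]
Validate using subtree bounds (lo, hi): at each node, require lo < value < hi,
then recurse left with hi=value and right with lo=value.
Preorder trace (stopping at first violation):
  at node 26 with bounds (-inf, +inf): OK
  at node 11 with bounds (-inf, 26): OK
  at node 19 with bounds (11, 26): OK
  at node 17 with bounds (19, 26): VIOLATION
Node 17 violates its bound: not (19 < 17 < 26).
Result: Not a valid BST


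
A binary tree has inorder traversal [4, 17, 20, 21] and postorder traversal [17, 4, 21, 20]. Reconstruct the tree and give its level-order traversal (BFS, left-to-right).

Inorder:   [4, 17, 20, 21]
Postorder: [17, 4, 21, 20]
Algorithm: postorder visits root last, so walk postorder right-to-left;
each value is the root of the current inorder slice — split it at that
value, recurse on the right subtree first, then the left.
Recursive splits:
  root=20; inorder splits into left=[4, 17], right=[21]
  root=21; inorder splits into left=[], right=[]
  root=4; inorder splits into left=[], right=[17]
  root=17; inorder splits into left=[], right=[]
Reconstructed level-order: [20, 4, 21, 17]


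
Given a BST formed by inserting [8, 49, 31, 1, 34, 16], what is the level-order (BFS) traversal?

Tree insertion order: [8, 49, 31, 1, 34, 16]
Tree (level-order array): [8, 1, 49, None, None, 31, None, 16, 34]
BFS from the root, enqueuing left then right child of each popped node:
  queue [8] -> pop 8, enqueue [1, 49], visited so far: [8]
  queue [1, 49] -> pop 1, enqueue [none], visited so far: [8, 1]
  queue [49] -> pop 49, enqueue [31], visited so far: [8, 1, 49]
  queue [31] -> pop 31, enqueue [16, 34], visited so far: [8, 1, 49, 31]
  queue [16, 34] -> pop 16, enqueue [none], visited so far: [8, 1, 49, 31, 16]
  queue [34] -> pop 34, enqueue [none], visited so far: [8, 1, 49, 31, 16, 34]
Result: [8, 1, 49, 31, 16, 34]


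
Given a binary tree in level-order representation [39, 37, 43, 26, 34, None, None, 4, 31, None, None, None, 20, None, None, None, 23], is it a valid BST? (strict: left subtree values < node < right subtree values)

Level-order array: [39, 37, 43, 26, 34, None, None, 4, 31, None, None, None, 20, None, None, None, 23]
Validate using subtree bounds (lo, hi): at each node, require lo < value < hi,
then recurse left with hi=value and right with lo=value.
Preorder trace (stopping at first violation):
  at node 39 with bounds (-inf, +inf): OK
  at node 37 with bounds (-inf, 39): OK
  at node 26 with bounds (-inf, 37): OK
  at node 4 with bounds (-inf, 26): OK
  at node 20 with bounds (4, 26): OK
  at node 23 with bounds (20, 26): OK
  at node 31 with bounds (26, 37): OK
  at node 34 with bounds (37, 39): VIOLATION
Node 34 violates its bound: not (37 < 34 < 39).
Result: Not a valid BST


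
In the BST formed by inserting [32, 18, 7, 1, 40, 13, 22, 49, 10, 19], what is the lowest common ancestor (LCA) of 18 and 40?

Tree insertion order: [32, 18, 7, 1, 40, 13, 22, 49, 10, 19]
Tree (level-order array): [32, 18, 40, 7, 22, None, 49, 1, 13, 19, None, None, None, None, None, 10]
In a BST, the LCA of p=18, q=40 is the first node v on the
root-to-leaf path with p <= v <= q (go left if both < v, right if both > v).
Walk from root:
  at 32: 18 <= 32 <= 40, this is the LCA
LCA = 32


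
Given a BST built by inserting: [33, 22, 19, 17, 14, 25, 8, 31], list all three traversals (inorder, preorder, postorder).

Tree insertion order: [33, 22, 19, 17, 14, 25, 8, 31]
Tree (level-order array): [33, 22, None, 19, 25, 17, None, None, 31, 14, None, None, None, 8]
Inorder (L, root, R): [8, 14, 17, 19, 22, 25, 31, 33]
Preorder (root, L, R): [33, 22, 19, 17, 14, 8, 25, 31]
Postorder (L, R, root): [8, 14, 17, 19, 31, 25, 22, 33]


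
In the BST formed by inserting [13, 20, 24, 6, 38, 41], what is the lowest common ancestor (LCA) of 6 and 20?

Tree insertion order: [13, 20, 24, 6, 38, 41]
Tree (level-order array): [13, 6, 20, None, None, None, 24, None, 38, None, 41]
In a BST, the LCA of p=6, q=20 is the first node v on the
root-to-leaf path with p <= v <= q (go left if both < v, right if both > v).
Walk from root:
  at 13: 6 <= 13 <= 20, this is the LCA
LCA = 13


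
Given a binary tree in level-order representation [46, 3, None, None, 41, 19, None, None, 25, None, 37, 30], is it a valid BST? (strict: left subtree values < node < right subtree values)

Level-order array: [46, 3, None, None, 41, 19, None, None, 25, None, 37, 30]
Validate using subtree bounds (lo, hi): at each node, require lo < value < hi,
then recurse left with hi=value and right with lo=value.
Preorder trace (stopping at first violation):
  at node 46 with bounds (-inf, +inf): OK
  at node 3 with bounds (-inf, 46): OK
  at node 41 with bounds (3, 46): OK
  at node 19 with bounds (3, 41): OK
  at node 25 with bounds (19, 41): OK
  at node 37 with bounds (25, 41): OK
  at node 30 with bounds (25, 37): OK
No violation found at any node.
Result: Valid BST


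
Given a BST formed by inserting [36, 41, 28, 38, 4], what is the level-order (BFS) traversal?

Tree insertion order: [36, 41, 28, 38, 4]
Tree (level-order array): [36, 28, 41, 4, None, 38]
BFS from the root, enqueuing left then right child of each popped node:
  queue [36] -> pop 36, enqueue [28, 41], visited so far: [36]
  queue [28, 41] -> pop 28, enqueue [4], visited so far: [36, 28]
  queue [41, 4] -> pop 41, enqueue [38], visited so far: [36, 28, 41]
  queue [4, 38] -> pop 4, enqueue [none], visited so far: [36, 28, 41, 4]
  queue [38] -> pop 38, enqueue [none], visited so far: [36, 28, 41, 4, 38]
Result: [36, 28, 41, 4, 38]


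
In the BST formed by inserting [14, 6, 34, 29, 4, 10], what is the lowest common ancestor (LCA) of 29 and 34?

Tree insertion order: [14, 6, 34, 29, 4, 10]
Tree (level-order array): [14, 6, 34, 4, 10, 29]
In a BST, the LCA of p=29, q=34 is the first node v on the
root-to-leaf path with p <= v <= q (go left if both < v, right if both > v).
Walk from root:
  at 14: both 29 and 34 > 14, go right
  at 34: 29 <= 34 <= 34, this is the LCA
LCA = 34
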